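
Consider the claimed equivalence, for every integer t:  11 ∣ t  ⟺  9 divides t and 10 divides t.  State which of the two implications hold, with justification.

(⟹) This fails: take t = 11. Certainly 11 ∣ 11, but 9 ∤ 11.

(⟸) This fails: take t = 90. Both 9 ∣ 90 and 10 ∣ 90, yet 90 is not a multiple of 11 (since 90 = 8·11 + 2), so 11 ∤ 90.

(⇒) fails and (⇐) fails.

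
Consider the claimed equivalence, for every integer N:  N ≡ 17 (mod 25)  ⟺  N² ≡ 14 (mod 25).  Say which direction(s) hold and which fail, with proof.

Converse. This fails: take N = 8. Then 8² = 64 ≡ 14 (mod 25), yet 8 ≡ 8 (mod 25), not 17.

Forward direction. Suppose N ≡ 17 (mod 25). Write N = 25j + 17. Then (25j + 17)² = 625j² + 850j + 289 = 25(25j² + 34j + 11) + 14, so N² ≡ 14 (mod 25).

Only the forward direction holds.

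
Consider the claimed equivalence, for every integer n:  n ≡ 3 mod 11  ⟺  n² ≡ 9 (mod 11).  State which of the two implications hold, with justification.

Only the forward implication holds.

Forward direction. Suppose n ≡ 3 mod 11. Write n = 11j + 3. Then (11j + 3)² = 121j² + 66j + 9 = 11(11j² + 6j) + 9, so n² ≡ 9 (mod 11).

Converse. This fails: take n = 8. Then 8² = 64 ≡ 9 (mod 11), yet 8 ≡ 8 (mod 11), not 3.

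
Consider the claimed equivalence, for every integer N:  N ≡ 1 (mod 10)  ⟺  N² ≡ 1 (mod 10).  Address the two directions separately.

Only the forward direction holds.

[⇒] Suppose N ≡ 1 (mod 10). Write N = 10j + 1. Then (10j + 1)² = 100j² + 20j + 1 = 10(10j² + 2j) + 1, so N² ≡ 1 (mod 10).

[⇐] This fails: take N = 9. Then 9² = 81 ≡ 1 (mod 10), yet 9 ≡ 9 (mod 10), not 1.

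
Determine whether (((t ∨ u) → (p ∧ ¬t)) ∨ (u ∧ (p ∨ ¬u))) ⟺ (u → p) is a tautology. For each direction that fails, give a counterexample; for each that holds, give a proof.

(⇒) holds; (⇐) fails.

(⇒) Assume the antecedent. If u is true, the antecedent forces (u = T, t = F, p = T) or (u = T, t = T, p = T), and u → p holds there. If u is false, u → p reduces to true regardless of the other variables. Either way u → p holds.

(⇐) This fails. Under u = F, t = T, p = F, the left side is false but the right side is true.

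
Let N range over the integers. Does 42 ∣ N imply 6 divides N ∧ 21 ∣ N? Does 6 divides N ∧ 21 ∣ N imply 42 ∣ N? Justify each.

(→) If 42 ∣ N, write N = 42q. Since 42 = 7·6, N = 6·(7q), so 6 ∣ N; and since 42 = 2·21, N = 21·(2q), so 21 ∣ N.

(←) Suppose 6 ∣ N and 21 ∣ N. Any common multiple of 6 and 21 is a multiple of their lcm; here lcm(6, 21) = 6·21/gcd(6, 21) = 126/3 = 42, so 42 ∣ N.

Both implications hold.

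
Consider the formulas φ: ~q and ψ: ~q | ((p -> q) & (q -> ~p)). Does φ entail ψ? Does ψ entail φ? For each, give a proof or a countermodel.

(←) This fails. Under p = F, q = T, the left side is false but the right side is true.

(→) Assume the antecedent. If p is true, the antecedent forces (p = T, q = F), and ~q | ((p -> q) & (q -> ~p)) holds there. If p is false, ~q | ((p -> q) & (q -> ~p)) reduces to true regardless of the other variables. Either way ~q | ((p -> q) & (q -> ~p)) holds.

Only the forward direction holds.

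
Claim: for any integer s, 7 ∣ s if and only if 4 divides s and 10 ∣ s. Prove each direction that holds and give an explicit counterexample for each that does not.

(⇒) fails and (⇐) fails.

(⟹) This fails: take s = 7. Certainly 7 ∣ 7, but 4 ∤ 7.

(⟸) This fails: take s = 20. Both 4 ∣ 20 and 10 ∣ 20, yet 20 is not a multiple of 7 (since 20 = 2·7 + 6), so 7 ∤ 20.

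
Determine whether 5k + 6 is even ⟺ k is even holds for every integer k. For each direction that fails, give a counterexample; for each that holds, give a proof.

Both directions hold.

(⇒) Suppose 5k + 6 is even. Since 5 is odd, 5k and k have the same parity, so 5k + 6 ≡ k + 6 (mod 2). As 6 is even, 5k + 6 is even exactly when k is even. Thus k is even.

(⇐) Conversely, suppose k is even; write k = 2j. Then 5k + 6 = 5·(2j) + 6 = 2·5j + 6, which is even.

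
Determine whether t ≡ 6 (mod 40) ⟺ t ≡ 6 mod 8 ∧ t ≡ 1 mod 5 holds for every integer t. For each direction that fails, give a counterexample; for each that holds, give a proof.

Both implications hold.

(⇒) Suppose t ≡ 6 (mod 40); write t = 40j + 6. Since 8 ∣ 40, reducing mod 8 gives t ≡ 6 (mod 8); since 5 ∣ 40, reducing mod 5 gives t ≡ 6 ≡ 1 (mod 5).

(⇐) Conversely, if t ≡ 6 (mod 8) and t ≡ 1 (mod 5), then by the Chinese remainder theorem t ≡ 6 (mod 40). This is exactly t ≡ 6 (mod 40).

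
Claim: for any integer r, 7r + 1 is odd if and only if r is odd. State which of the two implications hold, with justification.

(⟹) This fails: r = 4 gives 7r + 1 = 29, which is odd, but 4 is even, not odd.

(⟸) This also fails: r = 1 is odd, but 7r + 1 = 8 is even, not odd.

Neither direction holds.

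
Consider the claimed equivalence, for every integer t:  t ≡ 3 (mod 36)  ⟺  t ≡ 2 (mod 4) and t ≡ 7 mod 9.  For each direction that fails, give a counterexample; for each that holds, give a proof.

Neither direction holds.

(→) This fails: t = 3 gives 3 ≡ 3 (mod 36) but 3 ≡ 3 (mod 4), so the conjunction on the right does not hold.

(←) This fails: t = 34 satisfies both congruences on the right (34 ≡ 2 mod 4 and 34 ≡ 7 mod 9) yet 34 ≡ 34 (mod 36), not 3.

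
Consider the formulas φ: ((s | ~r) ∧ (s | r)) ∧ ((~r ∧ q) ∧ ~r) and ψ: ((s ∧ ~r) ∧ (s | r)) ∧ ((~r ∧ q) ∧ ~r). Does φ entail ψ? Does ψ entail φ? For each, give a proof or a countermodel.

The biconditional holds.

(⇒) Assume the antecedent. If r is true, the antecedent cannot hold. If r is false, the antecedent forces (r = F, q = T, s = T), and the consequent holds there. Either way the consequent holds.

(⇐) Assume the antecedent. If r is true, the antecedent cannot hold. If r is false, the antecedent forces (r = F, q = T, s = T), and the consequent holds there. Either way the consequent holds.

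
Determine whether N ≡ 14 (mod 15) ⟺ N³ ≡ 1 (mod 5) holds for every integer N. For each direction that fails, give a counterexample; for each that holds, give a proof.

(⇒) fails and (⇐) fails.

(⟹) This fails: take N = 14. Then 14 ≡ 14 (mod 15), but 14³ = 2744 ≡ 4 (mod 5), not 1.

(⟸) This fails: take N = 1. Then 1³ = 1 ≡ 1 (mod 5), yet 1 ≡ 1 (mod 15), not 14.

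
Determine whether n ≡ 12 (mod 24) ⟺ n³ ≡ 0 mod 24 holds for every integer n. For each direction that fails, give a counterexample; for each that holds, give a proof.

The forward direction holds; the converse fails.

(⇒) Suppose n ≡ 12 (mod 24). Write n = 24j + 12. Then (24j + 12)³ = 13824j³ + 20736j² + 10368j + 1728 = 24(576j³ + 864j² + 432j + 72) + 0, so n³ ≡ 0 (mod 24).

(⇐) This fails: take n = 0. Then 0³ = 0 ≡ 0 (mod 24), yet 0 ≡ 0 (mod 24), not 12.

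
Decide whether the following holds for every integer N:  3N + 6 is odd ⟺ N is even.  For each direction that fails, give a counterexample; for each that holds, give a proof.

(⇒) fails and (⇐) fails.

(⟹) This fails: N = 1 gives 3N + 6 = 9, which is odd, but 1 is odd, not even.

(⟸) This also fails: N = 4 is even, but 3N + 6 = 18 is even, not odd.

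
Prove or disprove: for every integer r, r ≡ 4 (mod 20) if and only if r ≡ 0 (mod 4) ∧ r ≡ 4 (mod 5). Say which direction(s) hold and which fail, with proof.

(←) If r ≡ 0 (mod 4) and r ≡ 4 (mod 5), then by the Chinese remainder theorem r ≡ 4 (mod 20). This is exactly r ≡ 4 (mod 20).

(→) Suppose r ≡ 4 (mod 20); write r = 20j + 4. Since 4 ∣ 20, reducing mod 4 gives r ≡ 4 ≡ 0 (mod 4); since 5 ∣ 20, reducing mod 5 gives r ≡ 4 (mod 5).

Equivalent; both directions hold.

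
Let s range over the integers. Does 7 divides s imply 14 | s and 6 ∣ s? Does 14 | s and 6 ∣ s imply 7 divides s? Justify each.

The forward direction fails; the converse holds.

Converse. Suppose 14 ∣ s and 6 ∣ s. Any common multiple of 14 and 6 is a multiple of their lcm; here lcm(14, 6) = 14·6/gcd(14, 6) = 84/2 = 42, so 42 ∣ s. Since 7 ∣ 42, it follows that 7 ∣ s.

Forward direction. This fails: take s = 7. Certainly 7 ∣ 7, but 14 ∤ 7.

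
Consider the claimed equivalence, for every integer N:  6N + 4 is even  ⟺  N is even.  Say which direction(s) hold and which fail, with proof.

Forward direction. This fails: take N = 5. Then 6N + 4 = 34, which is even, yet N = 5 is odd, not even.

Converse. Suppose N is even. Since 6 is even, 6N is even for every N, so 6N + 4 has the same parity as 4, which is even. Hence 6N + 4 is even.

Not equivalent: only (⇐) holds.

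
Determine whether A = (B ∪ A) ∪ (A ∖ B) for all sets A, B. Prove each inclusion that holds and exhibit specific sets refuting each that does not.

The sets are not equal: only the forward inclusion holds.

(⟹) Let x ∈ A. Then either x ∈ A and x ∉ B; or x ∈ A ∩ B. In each case x ∈ (B ∪ A) ∪ (A ∖ B), so A ⊆ (B ∪ A) ∪ (A ∖ B).

(⟸) This inclusion fails. Take A = ∅, B = {1}; then 1 ∈ (B ∪ A) ∪ (A ∖ B) but 1 ∉ A.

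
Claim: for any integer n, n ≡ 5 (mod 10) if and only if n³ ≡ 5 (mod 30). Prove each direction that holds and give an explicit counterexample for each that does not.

(⇒) This fails: take n = 15. Then 15 ≡ 5 (mod 10), but 15³ = 3375 ≡ 15 (mod 30), not 5.

(⇐) Conversely, the residues r modulo 30 with r³ ≡ 5 (mod 30) are exactly {5}, and each is ≡ 5 (mod 10).

Only the reverse direction holds.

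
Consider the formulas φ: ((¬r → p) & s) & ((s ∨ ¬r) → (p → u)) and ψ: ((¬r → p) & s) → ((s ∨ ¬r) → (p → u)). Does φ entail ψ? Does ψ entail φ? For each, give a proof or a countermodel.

The forward direction holds; the converse fails.

(⇒) Assume the antecedent. If u is true, the consequent reduces to true regardless of the other variables. If u is false, the antecedent forces (s = T, u = F, p = F, r = T), and the consequent holds there. Either way the consequent holds.

(⇐) This fails. Under s = F, u = F, p = F, r = F, the left side is false but the right side is true.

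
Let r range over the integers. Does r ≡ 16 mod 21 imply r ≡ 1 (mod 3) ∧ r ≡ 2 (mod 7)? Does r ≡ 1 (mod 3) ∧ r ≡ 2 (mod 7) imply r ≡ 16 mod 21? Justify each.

Both directions hold; the statement is true.

(⇒) Suppose r ≡ 16 (mod 21); write r = 21j + 16. Since 3 ∣ 21, reducing mod 3 gives r ≡ 16 ≡ 1 (mod 3); since 7 ∣ 21, reducing mod 7 gives r ≡ 16 ≡ 2 (mod 7).

(⇐) Conversely, if r ≡ 1 (mod 3) and r ≡ 2 (mod 7), then by the Chinese remainder theorem r ≡ 16 (mod 21). This is exactly r ≡ 16 (mod 21).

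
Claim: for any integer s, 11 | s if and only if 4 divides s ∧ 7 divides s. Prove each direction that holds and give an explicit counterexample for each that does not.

Neither direction holds.

Forward direction. This fails: take s = 11. Certainly 11 ∣ 11, but 4 ∤ 11.

Converse. This fails: take s = 28. Both 4 ∣ 28 and 7 ∣ 28, yet 28 is not a multiple of 11 (since 28 = 2·11 + 6), so 11 ∤ 28.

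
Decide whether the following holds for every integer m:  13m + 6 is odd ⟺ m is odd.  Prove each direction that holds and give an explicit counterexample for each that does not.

Both implications hold.

(⟹) Suppose 13m + 6 is odd. Since 13 is odd, 13m and m have the same parity, so 13m + 6 ≡ m + 6 (mod 2). As 6 is even, 13m + 6 is odd exactly when m is odd. Thus m is odd.

(⟸) Conversely, suppose m is odd; write m = 2j + 1. Then 13m + 6 = 13·(2j + 1) + 6 = 2·13j + 19, which is odd.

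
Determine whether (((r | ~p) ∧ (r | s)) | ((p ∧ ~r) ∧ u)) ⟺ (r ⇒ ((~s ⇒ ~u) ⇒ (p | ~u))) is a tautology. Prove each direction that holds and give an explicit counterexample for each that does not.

Both directions fail.

[⇒] This fails. Under p = F, u = T, s = T, r = T, the left side is true but the right side is false.

[⇐] This fails. Under p = F, u = F, s = F, r = F, the left side is false but the right side is true.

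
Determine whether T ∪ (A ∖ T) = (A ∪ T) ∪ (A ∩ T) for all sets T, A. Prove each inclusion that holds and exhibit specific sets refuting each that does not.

Both inclusions hold.

(⟹) Let x ∈ T ∪ (A ∖ T). Then either x ∈ T and x ∉ A; or x ∈ A and x ∉ T; or x ∈ T ∩ A. In each case x ∈ (A ∪ T) ∪ (A ∩ T), so T ∪ (A ∖ T) ⊆ (A ∪ T) ∪ (A ∩ T).

(⟸) Let x ∈ (A ∪ T) ∪ (A ∩ T). Then either x ∈ T and x ∉ A; or x ∈ A and x ∉ T; or x ∈ T ∩ A. In each case x ∈ T ∪ (A ∖ T), so (A ∪ T) ∪ (A ∩ T) ⊆ T ∪ (A ∖ T).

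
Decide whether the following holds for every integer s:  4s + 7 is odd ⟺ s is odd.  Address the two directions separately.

The forward direction fails; the converse holds.

(⇒) This fails: take s = 4. Then 4s + 7 = 23, which is odd, yet s = 4 is even, not odd.

(⇐) Suppose s is odd. Since 4 is even, 4s is even for every s, so 4s + 7 has the same parity as 7, which is odd. Hence 4s + 7 is odd.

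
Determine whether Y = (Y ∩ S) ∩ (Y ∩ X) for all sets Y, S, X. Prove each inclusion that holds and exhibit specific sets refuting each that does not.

The sets are not equal: only the reverse inclusion holds.

Forward inclusion. This inclusion fails. Take Y = {1}, S = ∅, X = ∅; then 1 ∈ Y but 1 ∉ (Y ∩ S) ∩ (Y ∩ X).

Reverse inclusion. Let x ∈ (Y ∩ S) ∩ (Y ∩ X). Then x ∈ Y ∩ S ∩ X, from which x ∈ Y.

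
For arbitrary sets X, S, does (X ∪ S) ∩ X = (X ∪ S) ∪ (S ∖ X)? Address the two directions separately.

Forward inclusion. Let x ∈ (X ∪ S) ∩ X. Then either x ∈ X and x ∉ S; or x ∈ X ∩ S. In each case x ∈ (X ∪ S) ∪ (S ∖ X), so (X ∪ S) ∩ X ⊆ (X ∪ S) ∪ (S ∖ X).

Reverse inclusion. This inclusion fails. Take X = ∅, S = {1}; then 1 ∈ (X ∪ S) ∪ (S ∖ X) but 1 ∉ (X ∪ S) ∩ X.

The sets are not equal: only the forward inclusion holds.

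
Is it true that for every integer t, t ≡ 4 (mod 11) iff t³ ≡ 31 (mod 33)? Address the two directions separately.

Only the reverse direction holds.

(→) This fails: take t = 15. Then 15 ≡ 4 (mod 11), but 15³ = 3375 ≡ 9 (mod 33), not 31.

(←) Conversely, the residues r modulo 33 with r³ ≡ 31 (mod 33) are exactly {4}, and each is ≡ 4 (mod 11).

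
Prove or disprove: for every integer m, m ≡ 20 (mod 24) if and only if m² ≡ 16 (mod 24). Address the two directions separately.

Only the forward implication holds.

[⇒] Suppose m ≡ 20 (mod 24). Write m = 24j + 20. Then (24j + 20)² = 576j² + 960j + 400 = 24(24j² + 40j + 16) + 16, so m² ≡ 16 (mod 24).

[⇐] This fails: take m = 4. Then 4² = 16 ≡ 16 (mod 24), yet 4 ≡ 4 (mod 24), not 20.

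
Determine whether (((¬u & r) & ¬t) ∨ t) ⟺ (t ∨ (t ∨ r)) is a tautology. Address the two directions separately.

(→) Assume the antecedent. If t is true, t ∨ (t ∨ r) reduces to true regardless of the other variables. If t is false, the antecedent forces (u = F, t = F, r = T), and t ∨ (t ∨ r) holds there. Either way t ∨ (t ∨ r) holds.

(←) This fails. Under u = T, t = F, r = T, the left side is false but the right side is true.

Only the forward direction holds.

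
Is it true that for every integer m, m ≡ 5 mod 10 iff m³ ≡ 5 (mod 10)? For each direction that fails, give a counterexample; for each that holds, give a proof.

Equivalent; both directions hold.

[⇒] Suppose m ≡ 5 mod 10. Write m = 10j + 5. Then (10j + 5)³ = 1000j³ + 1500j² + 750j + 125 = 10(100j³ + 150j² + 75j + 12) + 5, so m³ ≡ 5 (mod 10).

[⇐] Conversely, suppose m³ ≡ 5 (mod 10). The only residue r in {0, …, 9} with r³ ≡ 5 (mod 10) is r = 5, so m ≡ 5 (mod 10).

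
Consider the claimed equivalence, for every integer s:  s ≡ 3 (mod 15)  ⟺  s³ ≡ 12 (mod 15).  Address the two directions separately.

Both implications hold.

Forward direction. Suppose s ≡ 3 (mod 15). Write s = 15j + 3. Then (15j + 3)³ = 3375j³ + 2025j² + 405j + 27 = 15(225j³ + 135j² + 27j + 1) + 12, so s³ ≡ 12 (mod 15).

Converse. Suppose s³ ≡ 12 (mod 15). The only residue r in {0, …, 14} with r³ ≡ 12 (mod 15) is r = 3, so s ≡ 3 (mod 15).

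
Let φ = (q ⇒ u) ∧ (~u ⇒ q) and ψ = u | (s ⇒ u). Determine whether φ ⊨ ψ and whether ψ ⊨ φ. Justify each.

(⇒) Assume the antecedent. If s is true, the antecedent forces (s = T, q = F, u = T) or (s = T, q = T, u = T), and u | (s ⇒ u) holds there. If s is false, u | (s ⇒ u) reduces to true regardless of the other variables. Either way u | (s ⇒ u) holds.

(⇐) This fails. Under s = F, q = F, u = F, the left side is false but the right side is true.

Only the forward implication holds.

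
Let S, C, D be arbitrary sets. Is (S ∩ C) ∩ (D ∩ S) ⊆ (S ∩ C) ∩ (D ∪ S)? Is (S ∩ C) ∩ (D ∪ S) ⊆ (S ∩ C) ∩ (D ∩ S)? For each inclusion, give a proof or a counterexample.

The sets are not equal: only the forward inclusion holds.

Forward inclusion. Let x ∈ (S ∩ C) ∩ (D ∩ S). Then x ∈ S ∩ C ∩ D, from which x ∈ (S ∩ C) ∩ (D ∪ S).

Reverse inclusion. This inclusion fails. Take S = {1}, C = {1}, D = ∅; then 1 ∈ (S ∩ C) ∩ (D ∪ S) but 1 ∉ (S ∩ C) ∩ (D ∩ S).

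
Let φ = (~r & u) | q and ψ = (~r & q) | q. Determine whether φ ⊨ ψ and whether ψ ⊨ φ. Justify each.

Only the reverse direction holds.

(⇒) This fails. Under u = T, r = F, q = F, the left side is true but the right side is false.

(⇐) Assume the antecedent. If u is true, the antecedent forces (u = T, r = F, q = T) or (u = T, r = T, q = T), and (~r & u) | q holds there. If u is false, the antecedent forces (u = F, r = F, q = T) or (u = F, r = T, q = T), and (~r & u) | q holds there. Either way (~r & u) | q holds.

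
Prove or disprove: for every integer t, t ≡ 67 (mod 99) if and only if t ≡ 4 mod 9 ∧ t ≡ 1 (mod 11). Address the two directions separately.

Equivalent; both directions hold.

(⟹) Suppose t ≡ 67 (mod 99); write t = 99j + 67. Since 9 ∣ 99, reducing mod 9 gives t ≡ 67 ≡ 4 (mod 9); since 11 ∣ 99, reducing mod 11 gives t ≡ 67 ≡ 1 (mod 11).

(⟸) Conversely, if t ≡ 4 (mod 9) and t ≡ 1 (mod 11), then by the Chinese remainder theorem t ≡ 67 (mod 99). This is exactly t ≡ 67 (mod 99).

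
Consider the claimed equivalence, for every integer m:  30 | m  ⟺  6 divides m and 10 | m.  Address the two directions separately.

[⇒] If 30 ∣ m, write m = 30q. Since 30 = 5·6, m = 6·(5q), so 6 ∣ m; and since 30 = 3·10, m = 10·(3q), so 10 ∣ m.

[⇐] Suppose 6 ∣ m and 10 ∣ m. Any common multiple of 6 and 10 is a multiple of their lcm; here lcm(6, 10) = 6·10/gcd(6, 10) = 60/2 = 30, so 30 ∣ m.

Equivalent; both directions hold.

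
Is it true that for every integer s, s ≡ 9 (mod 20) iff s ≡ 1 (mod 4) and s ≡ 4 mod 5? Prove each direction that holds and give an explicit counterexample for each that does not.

(⇒) Suppose s ≡ 9 (mod 20); write s = 20j + 9. Since 4 ∣ 20, reducing mod 4 gives s ≡ 9 ≡ 1 (mod 4); since 5 ∣ 20, reducing mod 5 gives s ≡ 9 ≡ 4 (mod 5).

(⇐) Conversely, if s ≡ 1 (mod 4) and s ≡ 4 (mod 5), then by the Chinese remainder theorem s ≡ 9 (mod 20). This is exactly s ≡ 9 (mod 20).

Both directions hold; the statement is true.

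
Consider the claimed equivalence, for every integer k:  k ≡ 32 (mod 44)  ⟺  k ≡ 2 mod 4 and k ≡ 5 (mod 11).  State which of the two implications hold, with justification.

(→) This fails: k = 32 gives 32 ≡ 32 (mod 44) but 32 ≡ 0 (mod 4), so the conjunction on the right does not hold.

(←) This fails: k = 38 satisfies both congruences on the right (38 ≡ 2 mod 4 and 38 ≡ 5 mod 11) yet 38 ≡ 38 (mod 44), not 32.

Both directions fail.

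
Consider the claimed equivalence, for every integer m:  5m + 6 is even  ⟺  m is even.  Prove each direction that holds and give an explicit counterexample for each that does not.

Both directions hold; the statement is true.

Forward direction. Suppose 5m + 6 is even. Since 5 is odd, 5m and m have the same parity, so 5m + 6 ≡ m + 6 (mod 2). As 6 is even, 5m + 6 is even exactly when m is even. Thus m is even.

Converse. Suppose m is even; write m = 2j. Then 5m + 6 = 5·(2j) + 6 = 2·5j + 6, which is even.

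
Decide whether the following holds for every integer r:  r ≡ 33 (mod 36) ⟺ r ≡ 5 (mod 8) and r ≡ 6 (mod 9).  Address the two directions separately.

(→) This fails: r = 33 gives 33 ≡ 33 (mod 36) but 33 ≡ 1 (mod 8), so the conjunction on the right does not hold.

(←) Conversely, if r ≡ 5 (mod 8) and r ≡ 6 (mod 9), then by the Chinese remainder theorem r ≡ 69 (mod 72). Since 69 ≡ 33 (mod 36) and 36 ∣ 72, we get r ≡ 33 (mod 36).

(⇒) fails; (⇐) holds.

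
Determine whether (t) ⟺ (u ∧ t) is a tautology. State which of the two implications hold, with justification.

(⇒) fails; (⇐) holds.

(⇐) Assume the antecedent. If t is true, t reduces to true regardless of the other variables. If t is false, the antecedent cannot hold. Either way t holds.

(⇒) This fails. Under t = T, u = F, the left side is true but the right side is false.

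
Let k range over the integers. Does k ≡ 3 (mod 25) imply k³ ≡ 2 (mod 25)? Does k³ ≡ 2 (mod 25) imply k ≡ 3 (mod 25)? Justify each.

(⇒) Suppose k ≡ 3 (mod 25). Write k = 25j + 3. Then (25j + 3)³ = 15625j³ + 5625j² + 675j + 27 = 25(625j³ + 225j² + 27j + 1) + 2, so k³ ≡ 2 (mod 25).

(⇐) Conversely, suppose k³ ≡ 2 (mod 25). The only residue r in {0, …, 24} with r³ ≡ 2 (mod 25) is r = 3, so k ≡ 3 (mod 25).

Both directions hold.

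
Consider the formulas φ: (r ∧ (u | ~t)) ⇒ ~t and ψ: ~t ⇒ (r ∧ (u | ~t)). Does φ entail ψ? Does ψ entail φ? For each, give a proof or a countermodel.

[⇒] This fails. Under t = F, u = F, r = F, the left side is true but the right side is false.

[⇐] This fails. Under t = T, u = T, r = T, the left side is false but the right side is true.

Neither implication holds.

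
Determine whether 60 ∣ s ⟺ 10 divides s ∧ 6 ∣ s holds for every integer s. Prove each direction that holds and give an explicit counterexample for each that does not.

[⇒] If 60 ∣ s, write s = 60q. Since 60 = 6·10, s = 10·(6q), so 10 ∣ s; and since 60 = 10·6, s = 6·(10q), so 6 ∣ s.

[⇐] This fails: take s = 30. Both 10 ∣ 30 and 6 ∣ 30, yet 30 is not a multiple of 60 (since 30 = 0·60 + 30), so 60 ∤ 30.

(⇒) holds; (⇐) fails.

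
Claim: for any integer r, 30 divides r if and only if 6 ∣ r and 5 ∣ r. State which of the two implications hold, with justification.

(⇒) If 30 ∣ r, write r = 30q. Since 30 = 5·6, r = 6·(5q), so 6 ∣ r; and since 30 = 6·5, r = 5·(6q), so 5 ∣ r.

(⇐) Suppose 6 ∣ r and 5 ∣ r. Any common multiple of 6 and 5 is a multiple of their lcm; here gcd(6, 5) = 1, so lcm(6, 5) = 6·5 = 30, so 30 ∣ r.

Equivalent; both directions hold.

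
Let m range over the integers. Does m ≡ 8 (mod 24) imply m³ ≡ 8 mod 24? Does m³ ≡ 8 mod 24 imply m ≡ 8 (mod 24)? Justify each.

(→) Suppose m ≡ 8 (mod 24). Write m = 24j + 8. Then (24j + 8)³ = 13824j³ + 13824j² + 4608j + 512 = 24(576j³ + 576j² + 192j + 21) + 8, so m³ ≡ 8 (mod 24).

(←) This fails: take m = 2. Then 2³ = 8 ≡ 8 (mod 24), yet 2 ≡ 2 (mod 24), not 8.

Only the forward implication holds.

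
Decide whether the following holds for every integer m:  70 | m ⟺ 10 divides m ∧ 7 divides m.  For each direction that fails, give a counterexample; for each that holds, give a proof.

Both implications hold.

[⇒] If 70 ∣ m, write m = 70q. Since 70 = 7·10, m = 10·(7q), so 10 ∣ m; and since 70 = 10·7, m = 7·(10q), so 7 ∣ m.

[⇐] Suppose 10 ∣ m and 7 ∣ m. Any common multiple of 10 and 7 is a multiple of their lcm; here gcd(10, 7) = 1, so lcm(10, 7) = 10·7 = 70, so 70 ∣ m.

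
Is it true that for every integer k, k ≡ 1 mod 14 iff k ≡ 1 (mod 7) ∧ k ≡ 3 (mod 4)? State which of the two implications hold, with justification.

Not equivalent: only (⇐) holds.

Forward direction. This fails: k = 1 gives 1 ≡ 1 (mod 14) but 1 ≡ 1 (mod 4), so the conjunction on the right does not hold.

Converse. If k ≡ 1 (mod 7) and k ≡ 3 (mod 4), then by the Chinese remainder theorem k ≡ 15 (mod 28). Since 15 ≡ 1 (mod 14) and 14 ∣ 28, we get k ≡ 1 (mod 14).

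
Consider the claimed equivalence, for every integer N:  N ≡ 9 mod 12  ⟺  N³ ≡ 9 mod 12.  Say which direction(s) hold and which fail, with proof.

Both implications hold.

[⇒] Suppose N ≡ 9 mod 12. Write N = 12j + 9. Then (12j + 9)³ = 1728j³ + 3888j² + 2916j + 729 = 12(144j³ + 324j² + 243j + 60) + 9, so N³ ≡ 9 (mod 12).

[⇐] Conversely, suppose N³ ≡ 9 (mod 12). The only residue r in {0, …, 11} with r³ ≡ 9 (mod 12) is r = 9, so N ≡ 9 (mod 12).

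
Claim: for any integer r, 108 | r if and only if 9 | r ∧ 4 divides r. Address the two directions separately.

Not equivalent: only (⇒) holds.

(→) If 108 ∣ r, write r = 108q. Since 108 = 12·9, r = 9·(12q), so 9 ∣ r; and since 108 = 27·4, r = 4·(27q), so 4 ∣ r.

(←) This fails: take r = 36. Both 9 ∣ 36 and 4 ∣ 36, yet 36 is not a multiple of 108 (since 36 = 0·108 + 36), so 108 ∤ 36.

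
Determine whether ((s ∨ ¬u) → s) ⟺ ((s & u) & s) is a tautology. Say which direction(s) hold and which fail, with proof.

[⇒] This fails. Under u = T, s = F, the left side is true but the right side is false.

[⇐] Assume the antecedent. If u is true, (s ∨ ¬u) → s reduces to true regardless of the other variables. If u is false, the antecedent cannot hold. Either way (s ∨ ¬u) → s holds.

Only the reverse direction holds.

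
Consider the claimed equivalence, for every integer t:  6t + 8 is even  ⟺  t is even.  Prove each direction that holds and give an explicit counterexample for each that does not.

(←) Suppose t is even. Since 6 is even, 6t is even for every t, so 6t + 8 has the same parity as 8, which is even. Hence 6t + 8 is even.

(→) This fails: take t = 5. Then 6t + 8 = 38, which is even, yet t = 5 is odd, not even.

(⇒) fails; (⇐) holds.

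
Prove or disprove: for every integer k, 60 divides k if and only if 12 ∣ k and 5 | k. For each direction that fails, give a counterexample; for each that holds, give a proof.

Both directions hold.

(⟹) If 60 ∣ k, write k = 60q. Since 60 = 5·12, k = 12·(5q), so 12 ∣ k; and since 60 = 12·5, k = 5·(12q), so 5 ∣ k.

(⟸) Suppose 12 ∣ k and 5 ∣ k. Any common multiple of 12 and 5 is a multiple of their lcm; here gcd(12, 5) = 1, so lcm(12, 5) = 12·5 = 60, so 60 ∣ k.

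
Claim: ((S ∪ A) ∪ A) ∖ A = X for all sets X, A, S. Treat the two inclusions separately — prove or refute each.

(⊆) This inclusion fails. Take X = ∅, A = ∅, S = {1}; then 1 ∈ ((S ∪ A) ∪ A) ∖ A but 1 ∉ X.

(⊇) This inclusion fails. Take X = {1}, A = ∅, S = ∅; then 1 ∈ X but 1 ∉ ((S ∪ A) ∪ A) ∖ A.

Neither inclusion holds.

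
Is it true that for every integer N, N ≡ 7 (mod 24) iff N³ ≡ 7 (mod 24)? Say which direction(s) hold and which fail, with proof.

Equivalent; both directions hold.

(←) Suppose N³ ≡ 7 (mod 24). The only residue r in {0, …, 23} with r³ ≡ 7 (mod 24) is r = 7, so N ≡ 7 (mod 24).

(→) Suppose N ≡ 7 (mod 24). Write N = 24j + 7. Then (24j + 7)³ = 13824j³ + 12096j² + 3528j + 343 = 24(576j³ + 504j² + 147j + 14) + 7, so N³ ≡ 7 (mod 24).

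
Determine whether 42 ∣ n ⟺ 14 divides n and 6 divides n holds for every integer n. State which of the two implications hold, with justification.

Both directions hold.

(⟸) Suppose 14 ∣ n and 6 ∣ n. Any common multiple of 14 and 6 is a multiple of their lcm; here lcm(14, 6) = 14·6/gcd(14, 6) = 84/2 = 42, so 42 ∣ n.

(⟹) If 42 ∣ n, write n = 42q. Since 42 = 3·14, n = 14·(3q), so 14 ∣ n; and since 42 = 7·6, n = 6·(7q), so 6 ∣ n.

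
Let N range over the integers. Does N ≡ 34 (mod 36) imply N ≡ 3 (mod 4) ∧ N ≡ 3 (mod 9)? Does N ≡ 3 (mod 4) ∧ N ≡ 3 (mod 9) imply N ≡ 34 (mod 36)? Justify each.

(⇒) fails and (⇐) fails.

Forward direction. This fails: N = 34 gives 34 ≡ 34 (mod 36) but 34 ≡ 2 (mod 4), so the conjunction on the right does not hold.

Converse. This fails: N = 3 satisfies both congruences on the right (3 ≡ 3 mod 4 and 3 ≡ 3 mod 9) yet 3 ≡ 3 (mod 36), not 34.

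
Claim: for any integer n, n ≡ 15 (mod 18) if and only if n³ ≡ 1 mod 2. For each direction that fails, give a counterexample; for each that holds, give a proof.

(⇒) Suppose n ≡ 15 (mod 18). Then n³ ≡ 15³ = 3375 (mod 18), and since 2 ∣ 18, also n³ ≡ 1 (mod 2).

(⇐) This fails: take n = 1. Then 1³ = 1 ≡ 1 (mod 2), yet 1 ≡ 1 (mod 18), not 15.

Only the forward implication holds.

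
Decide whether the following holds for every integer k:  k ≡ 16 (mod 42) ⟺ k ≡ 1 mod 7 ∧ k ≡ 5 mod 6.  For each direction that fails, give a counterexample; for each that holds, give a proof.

[⇒] This fails: k = 16 gives 16 ≡ 16 (mod 42) but 16 ≡ 2 (mod 7), so the conjunction on the right does not hold.

[⇐] This fails: k = 29 satisfies both congruences on the right (29 ≡ 1 mod 7 and 29 ≡ 5 mod 6) yet 29 ≡ 29 (mod 42), not 16.

(⇒) fails and (⇐) fails.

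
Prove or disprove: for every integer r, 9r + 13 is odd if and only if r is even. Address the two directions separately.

Both implications hold.

(→) Suppose 9r + 13 is odd. Since 9 is odd, 9r and r have the same parity, so 9r + 13 ≡ r + 13 (mod 2). As 13 is odd, 9r + 13 is odd exactly when r is even. Thus r is even.

(←) Conversely, suppose r is even; write r = 2j. Then 9r + 13 = 9·(2j) + 13 = 2·9j + 13, which is odd.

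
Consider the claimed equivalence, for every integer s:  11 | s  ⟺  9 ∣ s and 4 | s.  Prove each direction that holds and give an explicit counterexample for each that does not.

(⇒) fails and (⇐) fails.

Forward direction. This fails: take s = 11. Certainly 11 ∣ 11, but 9 ∤ 11.

Converse. This fails: take s = 36. Both 9 ∣ 36 and 4 ∣ 36, yet 36 is not a multiple of 11 (since 36 = 3·11 + 3), so 11 ∤ 36.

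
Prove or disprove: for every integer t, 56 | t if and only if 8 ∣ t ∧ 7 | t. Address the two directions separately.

(⇐) Suppose 8 ∣ t and 7 ∣ t. Any common multiple of 8 and 7 is a multiple of their lcm; here gcd(8, 7) = 1, so lcm(8, 7) = 8·7 = 56, so 56 ∣ t.

(⇒) If 56 ∣ t, write t = 56q. Since 56 = 7·8, t = 8·(7q), so 8 ∣ t; and since 56 = 8·7, t = 7·(8q), so 7 ∣ t.

Both implications hold.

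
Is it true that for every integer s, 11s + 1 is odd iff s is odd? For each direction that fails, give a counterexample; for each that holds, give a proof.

Forward direction. This fails: s = 4 gives 11s + 1 = 45, which is odd, but 4 is even, not odd.

Converse. This also fails: s = 3 is odd, but 11s + 1 = 34 is even, not odd.

Both directions fail.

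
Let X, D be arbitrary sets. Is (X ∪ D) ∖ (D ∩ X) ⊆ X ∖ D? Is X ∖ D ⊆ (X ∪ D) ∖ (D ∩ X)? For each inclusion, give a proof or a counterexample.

The sets are not equal: only the reverse inclusion holds.

Forward inclusion. This inclusion fails. Take X = ∅, D = {1}; then 1 ∈ (X ∪ D) ∖ (D ∩ X) but 1 ∉ X ∖ D.

Reverse inclusion. Let x ∈ X ∖ D. Then x ∈ X and x ∉ D, from which x ∈ (X ∪ D) ∖ (D ∩ X).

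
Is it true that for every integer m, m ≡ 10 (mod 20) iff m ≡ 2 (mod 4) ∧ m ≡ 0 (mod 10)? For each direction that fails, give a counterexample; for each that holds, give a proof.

The biconditional holds.

(⇒) Suppose m ≡ 10 (mod 20); write m = 20j + 10. Since 4 ∣ 20, reducing mod 4 gives m ≡ 10 ≡ 2 (mod 4); since 10 ∣ 20, reducing mod 10 gives m ≡ 10 ≡ 0 (mod 10).

(⇐) Conversely, if m ≡ 2 (mod 4) and m ≡ 0 (mod 10), then by the Chinese remainder theorem m ≡ 10 (mod 20). This is exactly m ≡ 10 (mod 20).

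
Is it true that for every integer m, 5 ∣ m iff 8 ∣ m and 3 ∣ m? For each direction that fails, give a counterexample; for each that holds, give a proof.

Both directions fail.

(→) This fails: take m = 5. Certainly 5 ∣ 5, but 8 ∤ 5.

(←) This fails: take m = 24. Both 8 ∣ 24 and 3 ∣ 24, yet 24 is not a multiple of 5 (since 24 = 4·5 + 4), so 5 ∤ 24.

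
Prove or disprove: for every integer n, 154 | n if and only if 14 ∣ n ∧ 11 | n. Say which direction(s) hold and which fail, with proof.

Both directions hold; the statement is true.

Forward direction. If 154 ∣ n, write n = 154q. Since 154 = 11·14, n = 14·(11q), so 14 ∣ n; and since 154 = 14·11, n = 11·(14q), so 11 ∣ n.

Converse. Suppose 14 ∣ n and 11 ∣ n. Any common multiple of 14 and 11 is a multiple of their lcm; here gcd(14, 11) = 1, so lcm(14, 11) = 14·11 = 154, so 154 ∣ n.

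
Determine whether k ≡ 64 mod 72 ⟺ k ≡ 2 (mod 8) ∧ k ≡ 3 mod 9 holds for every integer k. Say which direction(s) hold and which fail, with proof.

(⟹) This fails: k = 64 gives 64 ≡ 64 (mod 72) but 64 ≡ 0 (mod 8), so the conjunction on the right does not hold.

(⟸) This fails: k = 66 satisfies both congruences on the right (66 ≡ 2 mod 8 and 66 ≡ 3 mod 9) yet 66 ≡ 66 (mod 72), not 64.

Neither direction holds.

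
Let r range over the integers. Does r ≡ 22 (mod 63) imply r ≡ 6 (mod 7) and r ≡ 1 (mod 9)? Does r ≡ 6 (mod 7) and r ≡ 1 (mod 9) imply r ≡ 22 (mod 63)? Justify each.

(→) This fails: r = 22 gives 22 ≡ 22 (mod 63) but 22 ≡ 1 (mod 7), so the conjunction on the right does not hold.

(←) This fails: r = 55 satisfies both congruences on the right (55 ≡ 6 mod 7 and 55 ≡ 1 mod 9) yet 55 ≡ 55 (mod 63), not 22.

Neither direction holds.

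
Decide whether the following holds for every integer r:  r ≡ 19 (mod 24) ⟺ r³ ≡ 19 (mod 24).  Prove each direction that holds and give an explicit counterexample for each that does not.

Both implications hold.

(⟹) Suppose r ≡ 19 (mod 24). Write r = 24j + 19. Then (24j + 19)³ = 13824j³ + 32832j² + 25992j + 6859 = 24(576j³ + 1368j² + 1083j + 285) + 19, so r³ ≡ 19 (mod 24).

(⟸) Conversely, suppose r³ ≡ 19 (mod 24). The only residue r in {0, …, 23} with r³ ≡ 19 (mod 24) is r = 19, so r ≡ 19 (mod 24).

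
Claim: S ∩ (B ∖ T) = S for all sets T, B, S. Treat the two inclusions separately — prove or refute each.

(⊆) holds; (⊇) fails.

(⟹) Let x ∈ S ∩ (B ∖ T). Then x ∈ B ∩ S and x ∉ T, from which x ∈ S.

(⟸) This inclusion fails. Take T = ∅, B = ∅, S = {1}; then 1 ∈ S but 1 ∉ S ∩ (B ∖ T).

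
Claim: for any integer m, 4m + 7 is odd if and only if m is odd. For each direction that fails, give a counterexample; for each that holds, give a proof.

(←) Suppose m is odd. Since 4 is even, 4m is even for every m, so 4m + 7 has the same parity as 7, which is odd. Hence 4m + 7 is odd.

(→) This fails: take m = 2. Then 4m + 7 = 15, which is odd, yet m = 2 is even, not odd.

Not equivalent: only (⇐) holds.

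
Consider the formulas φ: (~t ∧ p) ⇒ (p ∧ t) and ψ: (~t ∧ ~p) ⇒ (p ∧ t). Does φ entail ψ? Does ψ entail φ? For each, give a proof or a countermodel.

Both directions fail.

[⇒] This fails. Under p = F, t = F, the left side is true but the right side is false.

[⇐] This fails. Under p = T, t = F, the left side is false but the right side is true.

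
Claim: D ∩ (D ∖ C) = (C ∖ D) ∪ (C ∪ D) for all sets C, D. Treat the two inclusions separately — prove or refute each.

(⊆) holds; (⊇) fails.

Forward inclusion. Let x ∈ D ∩ (D ∖ C). Then x ∈ D and x ∉ C, from which x ∈ (C ∖ D) ∪ (C ∪ D).

Reverse inclusion. This inclusion fails. Take C = {1}, D = ∅; then 1 ∈ (C ∖ D) ∪ (C ∪ D) but 1 ∉ D ∩ (D ∖ C).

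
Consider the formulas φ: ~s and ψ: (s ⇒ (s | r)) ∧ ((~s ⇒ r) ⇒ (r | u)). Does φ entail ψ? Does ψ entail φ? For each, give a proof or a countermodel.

[⇐] This fails. Under r = T, u = F, s = T, the left side is false but the right side is true.

[⇒] Assume the antecedent. If r is true, the consequent reduces to true regardless of the other variables. If r is false, the antecedent forces (r = F, u = F, s = F) or (r = F, u = T, s = F), and the consequent holds there. Either way the consequent holds.

Only the forward direction holds.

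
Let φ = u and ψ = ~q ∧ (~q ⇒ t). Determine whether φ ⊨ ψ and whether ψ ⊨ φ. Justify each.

Both directions fail.

(⇒) This fails. Under u = T, t = F, q = F, the left side is true but the right side is false.

(⇐) This fails. Under u = F, t = T, q = F, the left side is false but the right side is true.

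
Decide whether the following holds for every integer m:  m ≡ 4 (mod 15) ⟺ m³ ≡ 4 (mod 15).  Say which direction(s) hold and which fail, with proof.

(⟹) Suppose m ≡ 4 (mod 15). Write m = 15j + 4. Then (15j + 4)³ = 3375j³ + 2700j² + 720j + 64 = 15(225j³ + 180j² + 48j + 4) + 4, so m³ ≡ 4 (mod 15).

(⟸) Conversely, suppose m³ ≡ 4 (mod 15). The only residue r in {0, …, 14} with r³ ≡ 4 (mod 15) is r = 4, so m ≡ 4 (mod 15).

Both directions hold; the statement is true.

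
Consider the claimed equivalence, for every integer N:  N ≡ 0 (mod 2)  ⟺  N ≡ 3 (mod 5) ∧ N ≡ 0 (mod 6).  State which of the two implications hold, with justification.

The forward direction fails; the converse holds.

[⇒] This fails: N = 0 gives 0 ≡ 0 (mod 2) but 0 ≡ 0 (mod 5), so the conjunction on the right does not hold.

[⇐] Conversely, if N ≡ 3 (mod 5) and N ≡ 0 (mod 6), then by the Chinese remainder theorem N ≡ 18 (mod 30). Since 18 ≡ 0 (mod 2) and 2 ∣ 30, we get N ≡ 0 (mod 2).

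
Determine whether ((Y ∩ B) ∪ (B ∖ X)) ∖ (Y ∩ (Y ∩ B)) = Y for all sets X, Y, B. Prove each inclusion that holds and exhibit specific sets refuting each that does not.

(⊆) fails and (⊇) fails.

(⊆) This inclusion fails. Take X = ∅, Y = ∅, B = {1}; then 1 ∈ ((Y ∩ B) ∪ (B ∖ X)) ∖ (Y ∩ (Y ∩ B)) but 1 ∉ Y.

(⊇) This inclusion fails. Take X = ∅, Y = {1}, B = ∅; then 1 ∈ Y but 1 ∉ ((Y ∩ B) ∪ (B ∖ X)) ∖ (Y ∩ (Y ∩ B)).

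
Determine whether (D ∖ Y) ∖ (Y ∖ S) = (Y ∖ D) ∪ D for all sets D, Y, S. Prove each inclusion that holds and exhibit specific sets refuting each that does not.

(⊆) Let x ∈ (D ∖ Y) ∖ (Y ∖ S). Then either x ∈ D and x ∉ Y, S; or x ∈ D ∩ S and x ∉ Y. In each case x ∈ (Y ∖ D) ∪ D, so (D ∖ Y) ∖ (Y ∖ S) ⊆ (Y ∖ D) ∪ D.

(⊇) This inclusion fails. Take D = ∅, Y = {1}, S = ∅; then 1 ∈ (Y ∖ D) ∪ D but 1 ∉ (D ∖ Y) ∖ (Y ∖ S).

The sets are not equal: only the forward inclusion holds.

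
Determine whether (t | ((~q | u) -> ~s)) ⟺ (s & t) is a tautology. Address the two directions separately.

Only the converse holds.

(⇐) Assume the antecedent. If q is true, the antecedent forces (q = T, s = T, u = F, t = T) or (q = T, s = T, u = T, t = T), and t | ((~q | u) -> ~s) holds there. If q is false, the antecedent forces (q = F, s = T, u = F, t = T) or (q = F, s = T, u = T, t = T), and t | ((~q | u) -> ~s) holds there. Either way t | ((~q | u) -> ~s) holds.

(⇒) This fails. Under q = F, s = F, u = F, t = F, the left side is true but the right side is false.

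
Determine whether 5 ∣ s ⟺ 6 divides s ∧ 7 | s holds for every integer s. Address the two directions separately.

(⇒) fails and (⇐) fails.

[⇒] This fails: take s = 5. Certainly 5 ∣ 5, but 6 ∤ 5.

[⇐] This fails: take s = 42. Both 6 ∣ 42 and 7 ∣ 42, yet 42 is not a multiple of 5 (since 42 = 8·5 + 2), so 5 ∤ 42.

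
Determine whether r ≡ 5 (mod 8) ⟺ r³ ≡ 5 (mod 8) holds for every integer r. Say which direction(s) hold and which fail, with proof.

Both directions hold; the statement is true.

[⇒] Suppose r ≡ 5 (mod 8). Write r = 8j + 5. Then (8j + 5)³ = 512j³ + 960j² + 600j + 125 = 8(64j³ + 120j² + 75j + 15) + 5, so r³ ≡ 5 (mod 8).

[⇐] For the converse, argue contrapositively. If r ≢ 5 (mod 8), then r is congruent to one of 0, 1, 2, 3, 4, 6, 7 modulo 8, and these give r³ ≡ 0, 1, 0, 3, 0, 0, 7 respectively — never 5.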